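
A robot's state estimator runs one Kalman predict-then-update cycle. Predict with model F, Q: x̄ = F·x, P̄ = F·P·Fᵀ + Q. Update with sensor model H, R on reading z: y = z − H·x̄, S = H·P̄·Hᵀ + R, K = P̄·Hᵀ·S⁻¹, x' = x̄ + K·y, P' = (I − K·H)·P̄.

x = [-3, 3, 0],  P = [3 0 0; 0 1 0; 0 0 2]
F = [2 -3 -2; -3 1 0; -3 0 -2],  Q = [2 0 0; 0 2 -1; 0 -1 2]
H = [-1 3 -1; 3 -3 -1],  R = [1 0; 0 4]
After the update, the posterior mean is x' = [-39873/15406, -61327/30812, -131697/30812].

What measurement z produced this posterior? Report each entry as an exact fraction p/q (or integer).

x̄ = F·x = [-15, 12, 9]
P̄ = F·P·Fᵀ + Q = [31 -21 -10; -21 30 26; -10 26 37]
S = H·P̄·Hᵀ + R = [289 -558; -558 1184]
K = P̄·Hᵀ·S⁻¹ = [-1707/7703 551/15406; 379/15406 -4301/30812; -10263/15406 -13447/30812]
x' − x̄ = [191217/15406, -431071/30812, -409005/30812] = K·y
y = (KᵀK)⁻¹·Kᵀ·(x' − x̄) = [-41, 93]
z = y + H·x̄ = [-41, 93] + [42, -90] = [1, 3]

z = [1, 3]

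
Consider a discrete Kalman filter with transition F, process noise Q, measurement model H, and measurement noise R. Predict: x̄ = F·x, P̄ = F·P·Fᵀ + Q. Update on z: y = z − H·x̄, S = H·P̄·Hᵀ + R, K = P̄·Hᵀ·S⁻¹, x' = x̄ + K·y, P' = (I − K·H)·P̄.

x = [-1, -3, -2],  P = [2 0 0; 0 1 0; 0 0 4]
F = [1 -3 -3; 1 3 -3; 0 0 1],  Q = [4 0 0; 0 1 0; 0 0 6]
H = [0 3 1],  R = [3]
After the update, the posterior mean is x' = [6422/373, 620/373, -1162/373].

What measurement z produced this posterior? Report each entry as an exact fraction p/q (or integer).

z = [2]

x̄ = F·x = [14, -4, -2]
P̄ = F·P·Fᵀ + Q = [51 29 -12; 29 48 -12; -12 -12 10]
S = H·P̄·Hᵀ + R = [373]
K = P̄·Hᵀ·S⁻¹ = [75/373; 132/373; -26/373]
x' − x̄ = [1200/373, 2112/373, -416/373] = K·y
y = (KᵀK)⁻¹·Kᵀ·(x' − x̄) = [16]
z = y + H·x̄ = [16] + [-14] = [2]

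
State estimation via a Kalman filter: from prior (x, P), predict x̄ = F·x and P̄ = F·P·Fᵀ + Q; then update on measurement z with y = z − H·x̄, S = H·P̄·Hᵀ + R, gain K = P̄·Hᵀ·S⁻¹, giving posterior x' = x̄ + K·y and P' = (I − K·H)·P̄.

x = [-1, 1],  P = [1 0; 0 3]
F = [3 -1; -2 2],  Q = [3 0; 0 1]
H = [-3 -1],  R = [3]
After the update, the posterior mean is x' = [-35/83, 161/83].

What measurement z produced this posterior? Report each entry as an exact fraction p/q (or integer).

z = [-1]

x̄ = F·x = [-4, 4]
P̄ = F·P·Fᵀ + Q = [15 -12; -12 17]
S = H·P̄·Hᵀ + R = [83]
K = P̄·Hᵀ·S⁻¹ = [-33/83; 19/83]
x' − x̄ = [297/83, -171/83] = K·y
y = (KᵀK)⁻¹·Kᵀ·(x' − x̄) = [-9]
z = y + H·x̄ = [-9] + [8] = [-1]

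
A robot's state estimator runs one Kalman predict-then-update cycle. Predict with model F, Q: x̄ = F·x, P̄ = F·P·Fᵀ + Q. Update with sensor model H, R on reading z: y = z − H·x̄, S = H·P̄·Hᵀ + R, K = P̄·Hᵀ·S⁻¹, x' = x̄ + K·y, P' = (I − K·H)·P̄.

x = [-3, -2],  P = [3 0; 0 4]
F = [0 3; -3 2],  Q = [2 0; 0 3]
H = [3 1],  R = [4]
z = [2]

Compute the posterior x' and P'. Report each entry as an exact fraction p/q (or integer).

x' = [-573/268, 2225/268]
P' = [331/134 -855/134; -855/134 2683/134]

x̄ = F·x = [-6, 5]
P̄ = F·P·Fᵀ + Q = [38 24; 24 46]
y = z − H·x̄ = [15]
S = H·P̄·Hᵀ + R = [536]
K = P̄·Hᵀ·S⁻¹ = [69/268; 59/268]
x' = x̄ + K·y = [-573/268, 2225/268]
P' = (I − K·H)·P̄ = [331/134 -855/134; -855/134 2683/134]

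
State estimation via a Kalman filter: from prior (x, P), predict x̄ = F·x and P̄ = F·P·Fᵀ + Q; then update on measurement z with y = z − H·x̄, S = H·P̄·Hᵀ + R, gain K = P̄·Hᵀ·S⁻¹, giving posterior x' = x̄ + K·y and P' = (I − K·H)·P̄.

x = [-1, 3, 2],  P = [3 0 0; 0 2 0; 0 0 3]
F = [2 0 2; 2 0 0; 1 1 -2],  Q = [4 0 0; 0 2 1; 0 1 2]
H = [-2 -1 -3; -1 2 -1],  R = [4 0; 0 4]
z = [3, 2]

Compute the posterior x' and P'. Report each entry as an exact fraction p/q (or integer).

x' = [428/215, 929/5805, -508/215]
P' = [4332/215 628/215 -3052/215; 628/215 6284/5805 -448/215; -3052/215 -448/215 2232/215]

x̄ = F·x = [2, -2, -2]
P̄ = F·P·Fᵀ + Q = [28 12 -6; 12 14 7; -6 7 19]
y = z − H·x̄ = [-1, 6]
S = H·P̄·Hᵀ + R = [319 -16; -16 19]
K = P̄·Hᵀ·S⁻¹ = [-34/215 -6/215; -977/5805 1927/5805; -36/215 -19/215]
x' = x̄ + K·y = [428/215, 929/5805, -508/215]
P' = (I − K·H)·P̄ = [4332/215 628/215 -3052/215; 628/215 6284/5805 -448/215; -3052/215 -448/215 2232/215]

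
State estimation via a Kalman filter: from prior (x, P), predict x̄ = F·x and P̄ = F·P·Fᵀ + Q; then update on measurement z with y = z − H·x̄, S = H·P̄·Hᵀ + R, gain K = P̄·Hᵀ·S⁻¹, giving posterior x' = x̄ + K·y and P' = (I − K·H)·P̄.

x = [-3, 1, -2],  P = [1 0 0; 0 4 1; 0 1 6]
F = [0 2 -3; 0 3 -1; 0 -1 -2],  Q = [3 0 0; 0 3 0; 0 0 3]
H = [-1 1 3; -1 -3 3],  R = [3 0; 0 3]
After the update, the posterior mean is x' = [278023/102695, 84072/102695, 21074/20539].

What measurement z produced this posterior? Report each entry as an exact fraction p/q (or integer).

x̄ = F·x = [8, 5, 3]
P̄ = F·P·Fᵀ + Q = [61 31 27; 31 39 -5; 27 -5 35]
S = H·P̄·Hᵀ + R = [164 189; 189 844]
K = P̄·Hᵀ·S⁻¹ = [56841/102695 -21611/102695; 24899/102695 -25409/102695; 8807/20539 291/20539]
x' − x̄ = [-543537/102695, -429403/102695, -40543/20539] = K·y
y = (KᵀK)⁻¹·Kᵀ·(x' − x̄) = [-5, 12]
z = y + H·x̄ = [-5, 12] + [6, -14] = [1, -2]

z = [1, -2]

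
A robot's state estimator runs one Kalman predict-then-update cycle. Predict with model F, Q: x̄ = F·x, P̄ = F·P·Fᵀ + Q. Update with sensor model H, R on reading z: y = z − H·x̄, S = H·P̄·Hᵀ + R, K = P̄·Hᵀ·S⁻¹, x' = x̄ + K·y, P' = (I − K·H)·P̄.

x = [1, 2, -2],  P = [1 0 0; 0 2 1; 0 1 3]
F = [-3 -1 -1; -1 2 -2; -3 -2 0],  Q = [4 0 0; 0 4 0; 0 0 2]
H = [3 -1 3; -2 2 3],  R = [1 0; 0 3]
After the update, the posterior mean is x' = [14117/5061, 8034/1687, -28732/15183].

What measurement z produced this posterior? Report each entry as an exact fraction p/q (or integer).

x̄ = F·x = [-3, 7, -7]
P̄ = F·P·Fᵀ + Q = [20 5 15; 5 17 -1; 15 -1 19]
S = H·P̄·Hᵀ + R = [615 99; 99 90]
K = P̄·Hᵀ·S⁻¹ = [835/5061 -25/1687; -281/5061 1490/5061; 755/5061 1726/15183]
x' − x̄ = [29300/5061, -3775/1687, 77549/15183] = K·y
y = (KᵀK)⁻¹·Kᵀ·(x' − x̄) = [35, -1]
z = y + H·x̄ = [35, -1] + [-37, -1] = [-2, -2]

z = [-2, -2]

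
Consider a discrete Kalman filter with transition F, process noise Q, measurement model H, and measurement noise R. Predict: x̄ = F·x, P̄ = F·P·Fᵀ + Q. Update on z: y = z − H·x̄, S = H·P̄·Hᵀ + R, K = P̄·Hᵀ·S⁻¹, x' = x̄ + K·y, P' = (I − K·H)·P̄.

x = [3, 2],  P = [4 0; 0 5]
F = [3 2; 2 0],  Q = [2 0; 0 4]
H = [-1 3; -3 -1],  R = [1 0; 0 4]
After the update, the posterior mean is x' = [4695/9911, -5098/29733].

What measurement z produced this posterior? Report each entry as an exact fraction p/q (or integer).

z = [-1, -1]

x̄ = F·x = [13, 6]
P̄ = F·P·Fᵀ + Q = [58 24; 24 20]
S = H·P̄·Hᵀ + R = [95 -78; -78 690]
K = P̄·Hᵀ·S⁻¹ = [-964/9911 -2953/9911; 2944/9911 -2966/29733]
x' − x̄ = [-124148/9911, -183496/29733] = K·y
y = (KᵀK)⁻¹·Kᵀ·(x' − x̄) = [-6, 44]
z = y + H·x̄ = [-6, 44] + [5, -45] = [-1, -1]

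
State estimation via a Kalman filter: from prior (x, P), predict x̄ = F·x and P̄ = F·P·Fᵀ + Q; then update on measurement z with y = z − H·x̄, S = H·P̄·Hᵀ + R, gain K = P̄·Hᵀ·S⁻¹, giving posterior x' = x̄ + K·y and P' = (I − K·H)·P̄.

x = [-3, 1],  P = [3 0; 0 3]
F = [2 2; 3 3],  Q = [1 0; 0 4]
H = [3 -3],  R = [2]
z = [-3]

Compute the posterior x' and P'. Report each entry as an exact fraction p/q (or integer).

x' = [-107/101, -12/101]
P' = [1436/101 1458/101; 1458/101 1502/101]

x̄ = F·x = [-4, -6]
P̄ = F·P·Fᵀ + Q = [25 36; 36 58]
y = z − H·x̄ = [-9]
S = H·P̄·Hᵀ + R = [101]
K = P̄·Hᵀ·S⁻¹ = [-33/101; -66/101]
x' = x̄ + K·y = [-107/101, -12/101]
P' = (I − K·H)·P̄ = [1436/101 1458/101; 1458/101 1502/101]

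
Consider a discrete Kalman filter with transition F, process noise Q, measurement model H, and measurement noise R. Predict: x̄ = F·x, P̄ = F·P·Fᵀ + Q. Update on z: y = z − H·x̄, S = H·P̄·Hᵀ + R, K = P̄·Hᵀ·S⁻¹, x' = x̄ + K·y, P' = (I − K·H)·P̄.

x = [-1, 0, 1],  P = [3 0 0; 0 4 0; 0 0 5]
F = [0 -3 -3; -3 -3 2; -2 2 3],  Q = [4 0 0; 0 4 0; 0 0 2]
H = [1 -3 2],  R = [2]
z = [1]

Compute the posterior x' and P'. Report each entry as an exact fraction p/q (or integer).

x̄ = F·x = [-3, 5, 5]
P̄ = F·P·Fᵀ + Q = [85 6 -69; 6 87 24; -69 24 75]
y = z − H·x̄ = [9]
S = H·P̄·Hᵀ + R = [570]
K = P̄·Hᵀ·S⁻¹ = [-71/570; -69/190; 3/190]
x' = x̄ + K·y = [-783/190, 329/190, 977/190]
P' = (I − K·H)·P̄ = [43409/570 -3759/190 -12897/190; -3759/190 2247/190 5181/190; -12897/190 5181/190 14223/190]

x' = [-783/190, 329/190, 977/190]
P' = [43409/570 -3759/190 -12897/190; -3759/190 2247/190 5181/190; -12897/190 5181/190 14223/190]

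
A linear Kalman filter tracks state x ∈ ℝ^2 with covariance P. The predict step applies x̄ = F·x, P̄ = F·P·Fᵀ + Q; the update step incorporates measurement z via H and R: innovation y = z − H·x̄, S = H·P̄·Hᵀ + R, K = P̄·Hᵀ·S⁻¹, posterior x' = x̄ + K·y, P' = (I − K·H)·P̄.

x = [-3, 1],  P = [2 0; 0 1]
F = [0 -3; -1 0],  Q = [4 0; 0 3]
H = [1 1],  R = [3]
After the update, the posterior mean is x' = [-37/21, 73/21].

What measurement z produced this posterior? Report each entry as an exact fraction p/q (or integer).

z = [2]

x̄ = F·x = [-3, 3]
P̄ = F·P·Fᵀ + Q = [13 0; 0 5]
S = H·P̄·Hᵀ + R = [21]
K = P̄·Hᵀ·S⁻¹ = [13/21; 5/21]
x' − x̄ = [26/21, 10/21] = K·y
y = (KᵀK)⁻¹·Kᵀ·(x' − x̄) = [2]
z = y + H·x̄ = [2] + [0] = [2]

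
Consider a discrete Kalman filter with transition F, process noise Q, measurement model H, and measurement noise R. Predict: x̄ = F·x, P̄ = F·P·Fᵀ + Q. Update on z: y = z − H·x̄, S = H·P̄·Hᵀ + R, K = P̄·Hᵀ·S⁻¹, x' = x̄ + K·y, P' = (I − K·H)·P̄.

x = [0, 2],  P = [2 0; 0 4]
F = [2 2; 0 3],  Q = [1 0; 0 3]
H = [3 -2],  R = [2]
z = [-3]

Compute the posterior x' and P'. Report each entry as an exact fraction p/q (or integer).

x̄ = F·x = [4, 6]
P̄ = F·P·Fᵀ + Q = [25 24; 24 39]
y = z − H·x̄ = [-3]
S = H·P̄·Hᵀ + R = [95]
K = P̄·Hᵀ·S⁻¹ = [27/95; -6/95]
x' = x̄ + K·y = [299/95, 588/95]
P' = (I − K·H)·P̄ = [1646/95 2442/95; 2442/95 3669/95]

x' = [299/95, 588/95]
P' = [1646/95 2442/95; 2442/95 3669/95]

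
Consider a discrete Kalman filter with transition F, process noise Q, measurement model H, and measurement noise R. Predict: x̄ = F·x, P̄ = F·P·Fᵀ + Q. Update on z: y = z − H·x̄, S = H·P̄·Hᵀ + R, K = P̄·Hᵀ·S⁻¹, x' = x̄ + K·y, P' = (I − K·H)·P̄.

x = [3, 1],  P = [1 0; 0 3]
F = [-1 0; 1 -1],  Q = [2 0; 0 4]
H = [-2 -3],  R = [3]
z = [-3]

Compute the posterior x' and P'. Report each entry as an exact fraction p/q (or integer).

x̄ = F·x = [-3, 2]
P̄ = F·P·Fᵀ + Q = [3 -1; -1 8]
y = z − H·x̄ = [-3]
S = H·P̄·Hᵀ + R = [75]
K = P̄·Hᵀ·S⁻¹ = [-1/25; -22/75]
x' = x̄ + K·y = [-72/25, 72/25]
P' = (I − K·H)·P̄ = [72/25 -47/25; -47/25 116/75]

x' = [-72/25, 72/25]
P' = [72/25 -47/25; -47/25 116/75]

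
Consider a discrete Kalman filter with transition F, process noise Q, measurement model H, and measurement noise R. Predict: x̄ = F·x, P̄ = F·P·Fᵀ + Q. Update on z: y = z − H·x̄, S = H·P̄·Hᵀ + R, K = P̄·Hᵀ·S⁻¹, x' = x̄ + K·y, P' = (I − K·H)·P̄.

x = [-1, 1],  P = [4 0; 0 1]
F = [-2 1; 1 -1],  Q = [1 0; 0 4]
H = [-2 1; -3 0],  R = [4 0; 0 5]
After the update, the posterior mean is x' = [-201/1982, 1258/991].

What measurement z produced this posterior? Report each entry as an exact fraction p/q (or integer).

z = [3, -1]

x̄ = F·x = [3, -2]
P̄ = F·P·Fᵀ + Q = [18 -9; -9 9]
S = H·P̄·Hᵀ + R = [121 135; 135 167]
K = P̄·Hᵀ·S⁻¹ = [-225/1982 -459/1982; 432/991 -189/991]
x' − x̄ = [-6147/1982, 3240/991] = K·y
y = (KᵀK)⁻¹·Kᵀ·(x' − x̄) = [11, 8]
z = y + H·x̄ = [11, 8] + [-8, -9] = [3, -1]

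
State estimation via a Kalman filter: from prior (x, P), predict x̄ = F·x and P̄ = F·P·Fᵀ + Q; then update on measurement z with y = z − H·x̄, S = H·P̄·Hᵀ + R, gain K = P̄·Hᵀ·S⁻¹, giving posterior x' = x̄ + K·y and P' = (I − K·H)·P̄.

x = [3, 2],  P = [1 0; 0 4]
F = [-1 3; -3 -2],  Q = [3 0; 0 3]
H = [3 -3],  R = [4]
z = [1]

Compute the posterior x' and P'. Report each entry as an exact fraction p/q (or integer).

x̄ = F·x = [3, -13]
P̄ = F·P·Fᵀ + Q = [40 -21; -21 28]
y = z − H·x̄ = [-47]
S = H·P̄·Hᵀ + R = [994]
K = P̄·Hᵀ·S⁻¹ = [183/994; -21/142]
x' = x̄ + K·y = [-5619/994, -859/142]
P' = (I − K·H)·P̄ = [6271/994 861/142; 861/142 889/142]

x' = [-5619/994, -859/142]
P' = [6271/994 861/142; 861/142 889/142]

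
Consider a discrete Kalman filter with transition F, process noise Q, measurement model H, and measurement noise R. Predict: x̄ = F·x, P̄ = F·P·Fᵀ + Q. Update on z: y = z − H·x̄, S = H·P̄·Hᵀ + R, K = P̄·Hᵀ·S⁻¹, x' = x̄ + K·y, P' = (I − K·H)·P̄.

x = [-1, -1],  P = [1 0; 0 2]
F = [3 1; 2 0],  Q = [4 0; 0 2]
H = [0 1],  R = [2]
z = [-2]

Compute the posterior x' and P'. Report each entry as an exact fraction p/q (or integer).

x̄ = F·x = [-4, -2]
P̄ = F·P·Fᵀ + Q = [15 6; 6 6]
y = z − H·x̄ = [0]
S = H·P̄·Hᵀ + R = [8]
K = P̄·Hᵀ·S⁻¹ = [3/4; 3/4]
x' = x̄ + K·y = [-4, -2]
P' = (I − K·H)·P̄ = [21/2 3/2; 3/2 3/2]

x' = [-4, -2]
P' = [21/2 3/2; 3/2 3/2]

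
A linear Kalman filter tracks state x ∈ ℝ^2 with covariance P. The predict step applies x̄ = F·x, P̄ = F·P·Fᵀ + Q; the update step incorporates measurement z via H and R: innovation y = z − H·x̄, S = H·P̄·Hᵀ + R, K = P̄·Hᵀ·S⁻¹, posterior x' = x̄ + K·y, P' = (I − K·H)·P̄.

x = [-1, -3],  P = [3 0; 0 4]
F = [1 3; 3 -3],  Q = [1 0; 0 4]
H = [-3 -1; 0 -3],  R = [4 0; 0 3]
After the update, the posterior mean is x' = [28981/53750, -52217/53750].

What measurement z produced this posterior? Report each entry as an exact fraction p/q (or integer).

x̄ = F·x = [-10, 6]
P̄ = F·P·Fᵀ + Q = [40 -27; -27 67]
S = H·P̄·Hᵀ + R = [269 -42; -42 606]
K = P̄·Hᵀ·S⁻¹ = [-8826/26875 5961/53750; 7/26875 -17827/53750]
x' − x̄ = [566481/53750, -374717/53750] = K·y
y = (KᵀK)⁻¹·Kᵀ·(x' − x̄) = [-25, 21]
z = y + H·x̄ = [-25, 21] + [24, -18] = [-1, 3]

z = [-1, 3]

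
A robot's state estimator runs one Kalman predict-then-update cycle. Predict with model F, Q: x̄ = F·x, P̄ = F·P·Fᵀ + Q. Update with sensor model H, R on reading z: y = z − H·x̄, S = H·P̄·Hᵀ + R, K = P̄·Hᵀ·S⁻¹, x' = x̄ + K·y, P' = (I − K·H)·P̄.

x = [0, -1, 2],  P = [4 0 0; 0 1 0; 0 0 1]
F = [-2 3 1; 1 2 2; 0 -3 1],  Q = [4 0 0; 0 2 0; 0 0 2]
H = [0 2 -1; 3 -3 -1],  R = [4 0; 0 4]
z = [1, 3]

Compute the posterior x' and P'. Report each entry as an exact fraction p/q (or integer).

x̄ = F·x = [-1, 2, 5]
P̄ = F·P·Fᵀ + Q = [30 0 -8; 0 14 -4; -8 -4 12]
y = z − H·x̄ = [2, 17]
S = H·P̄·Hᵀ + R = [88 -52; -52 436]
K = P̄·Hᵀ·S⁻¹ = [1073/4458 565/2229; 499/1486 -35/743; -623/2229 -197/2229]
x' = x̄ + K·y = [8449/2229, 1390/743, 6550/2229]
P' = (I − K·H)·P̄ = [7208/2229 1434/743 6458/2229; 1434/743 1088/743 1178/743; 6458/2229 1178/743 9560/2229]

x' = [8449/2229, 1390/743, 6550/2229]
P' = [7208/2229 1434/743 6458/2229; 1434/743 1088/743 1178/743; 6458/2229 1178/743 9560/2229]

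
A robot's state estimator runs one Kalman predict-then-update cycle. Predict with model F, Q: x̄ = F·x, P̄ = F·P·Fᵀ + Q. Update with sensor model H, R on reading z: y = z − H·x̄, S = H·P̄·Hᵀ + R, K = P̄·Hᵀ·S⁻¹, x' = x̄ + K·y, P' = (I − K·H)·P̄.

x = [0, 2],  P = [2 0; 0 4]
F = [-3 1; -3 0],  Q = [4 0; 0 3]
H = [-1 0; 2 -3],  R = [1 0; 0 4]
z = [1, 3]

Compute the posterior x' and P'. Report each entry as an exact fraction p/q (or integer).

x̄ = F·x = [2, 0]
P̄ = F·P·Fᵀ + Q = [26 18; 18 21]
y = z − H·x̄ = [3, -1]
S = H·P̄·Hᵀ + R = [27 2; 2 81]
K = P̄·Hᵀ·S⁻¹ = [-2102/2183 -2/2183; -1404/2183 -693/2183]
x' = x̄ + K·y = [-1938/2183, -3519/2183]
P' = (I − K·H)·P̄ = [2102/2183 1404/2183; 1404/2183 1860/2183]

x' = [-1938/2183, -3519/2183]
P' = [2102/2183 1404/2183; 1404/2183 1860/2183]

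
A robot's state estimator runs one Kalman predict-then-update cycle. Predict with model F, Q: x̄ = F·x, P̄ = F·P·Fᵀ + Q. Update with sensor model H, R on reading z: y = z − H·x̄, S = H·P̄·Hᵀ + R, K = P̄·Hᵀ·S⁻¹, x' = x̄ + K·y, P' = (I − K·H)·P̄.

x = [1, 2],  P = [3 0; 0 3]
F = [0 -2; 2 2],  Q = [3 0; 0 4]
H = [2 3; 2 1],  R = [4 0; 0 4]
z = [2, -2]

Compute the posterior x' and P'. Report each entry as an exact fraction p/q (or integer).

x̄ = F·x = [-4, 6]
P̄ = F·P·Fᵀ + Q = [15 -12; -12 28]
y = z − H·x̄ = [-8, 0]
S = H·P̄·Hᵀ + R = [172 48; 48 44]
K = P̄·Hᵀ·S⁻¹ = [-3/14 9/14; 153/329 -137/329]
x' = x̄ + K·y = [-16/7, 750/329]
P' = (I − K·H)·P̄ = [15/7 -12/7; -12/7 580/329]

x' = [-16/7, 750/329]
P' = [15/7 -12/7; -12/7 580/329]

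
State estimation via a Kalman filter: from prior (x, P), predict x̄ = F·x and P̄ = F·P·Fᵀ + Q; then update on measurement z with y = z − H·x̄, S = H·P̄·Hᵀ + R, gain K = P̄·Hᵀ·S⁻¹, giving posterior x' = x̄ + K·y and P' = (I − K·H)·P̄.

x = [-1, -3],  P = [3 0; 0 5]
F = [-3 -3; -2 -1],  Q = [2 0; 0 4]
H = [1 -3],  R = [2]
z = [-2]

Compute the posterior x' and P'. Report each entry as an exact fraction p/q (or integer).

x' = [779/67, 305/67]
P' = [4333/67 1461/67; 1461/67 507/67]

x̄ = F·x = [12, 5]
P̄ = F·P·Fᵀ + Q = [74 33; 33 21]
y = z − H·x̄ = [1]
S = H·P̄·Hᵀ + R = [67]
K = P̄·Hᵀ·S⁻¹ = [-25/67; -30/67]
x' = x̄ + K·y = [779/67, 305/67]
P' = (I − K·H)·P̄ = [4333/67 1461/67; 1461/67 507/67]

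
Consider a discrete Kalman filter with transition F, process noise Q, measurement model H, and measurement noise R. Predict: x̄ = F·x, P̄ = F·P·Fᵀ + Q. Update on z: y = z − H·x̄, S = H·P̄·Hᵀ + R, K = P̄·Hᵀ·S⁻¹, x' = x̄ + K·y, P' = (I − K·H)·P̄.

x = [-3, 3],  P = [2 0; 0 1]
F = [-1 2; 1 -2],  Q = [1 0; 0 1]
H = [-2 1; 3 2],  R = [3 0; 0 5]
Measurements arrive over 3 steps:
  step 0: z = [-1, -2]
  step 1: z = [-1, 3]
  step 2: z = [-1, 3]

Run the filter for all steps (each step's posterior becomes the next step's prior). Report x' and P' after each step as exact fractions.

step 0: x̄ = F·x = [9, -9]
step 0: P̄ = F·P·Fᵀ + Q = [7 -6; -6 7]
step 0: y = z − H·x̄ = [26, -11]
step 0: S = H·P̄·Hᵀ + R = [62 -22; -22 24]
step 0: K = P̄·Hᵀ·S⁻¹ = [-141/502 59/502; 92/251 85/502]
step 0: x' = x̄ + K·y = [203/502, -669/502]
step 0: P' = (I − K·H)·P̄ = [163/502 -97/502; -97/502 179/251]
step 1: x̄ = F·x = [-1541/502, 1541/502]
step 1: P̄ = F·P·Fᵀ + Q = [2485/502 -1983/502; -1983/502 2485/502]
step 1: y = z − H·x̄ = [-5125/502, 3047/502]
step 1: S = H·P̄·Hᵀ + R = [21863/502 -7957/502; -7957/502 11019/502]
step 1: K = P̄·Hᵀ·S⁻¹ = [-97317/353774 41743/353774; 126083/353774 59615/353774]
step 1: x' = x̄ + K·y = [80453/176887, 80316/176887]
step 1: P' = (I − K·H)·P̄ = [113231/353774 -65489/353774; -65489/353774 247271/353774]
step 2: x̄ = F·x = [80179/176887, -80179/176887]
step 2: P̄ = F·P·Fᵀ + Q = [1718045/353774 -1364271/353774; -1364271/353774 1718045/353774]
step 2: y = z − H·x̄ = [63650/176887, 450482/176887]
step 2: S = H·P̄·Hᵀ + R = [15108631/353774 -5507909/353774; -5507909/353774 7732203/353774]
step 2: K = P̄·Hᵀ·S⁻¹ = [-67154229/244466638 28852991/244466638; 86961571/244466638 41182255/244466638]
step 2: x' = x̄ + K·y = [80063761/122233319, 12680067/122233319]
step 2: P' = (I − K·H)·P̄ = [78170047/244466638 -45122593/244466638; -45122593/244466638 170639527/244466638]

step 0: x' = [203/502, -669/502], P' = [163/502 -97/502; -97/502 179/251]
step 1: x' = [80453/176887, 80316/176887], P' = [113231/353774 -65489/353774; -65489/353774 247271/353774]
step 2: x' = [80063761/122233319, 12680067/122233319], P' = [78170047/244466638 -45122593/244466638; -45122593/244466638 170639527/244466638]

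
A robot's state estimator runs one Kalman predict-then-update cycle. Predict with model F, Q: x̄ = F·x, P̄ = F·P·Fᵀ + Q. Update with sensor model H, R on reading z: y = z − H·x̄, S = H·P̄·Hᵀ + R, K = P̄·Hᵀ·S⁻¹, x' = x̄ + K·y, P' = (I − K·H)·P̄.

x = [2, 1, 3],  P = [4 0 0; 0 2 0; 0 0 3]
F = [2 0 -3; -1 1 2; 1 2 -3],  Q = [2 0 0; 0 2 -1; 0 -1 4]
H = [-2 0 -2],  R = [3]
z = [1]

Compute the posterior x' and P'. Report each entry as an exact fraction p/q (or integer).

x' = [-27/127, 293/127, -211/635]
P' = [595/127 -422/127 -547/127; -422/127 920/127 395/127; -547/127 395/127 2969/635]

x̄ = F·x = [-5, 5, -5]
P̄ = F·P·Fᵀ + Q = [45 -26 35; -26 20 -19; 35 -19 43]
y = z − H·x̄ = [-19]
S = H·P̄·Hᵀ + R = [635]
K = P̄·Hᵀ·S⁻¹ = [-32/127; 18/127; -156/635]
x' = x̄ + K·y = [-27/127, 293/127, -211/635]
P' = (I − K·H)·P̄ = [595/127 -422/127 -547/127; -422/127 920/127 395/127; -547/127 395/127 2969/635]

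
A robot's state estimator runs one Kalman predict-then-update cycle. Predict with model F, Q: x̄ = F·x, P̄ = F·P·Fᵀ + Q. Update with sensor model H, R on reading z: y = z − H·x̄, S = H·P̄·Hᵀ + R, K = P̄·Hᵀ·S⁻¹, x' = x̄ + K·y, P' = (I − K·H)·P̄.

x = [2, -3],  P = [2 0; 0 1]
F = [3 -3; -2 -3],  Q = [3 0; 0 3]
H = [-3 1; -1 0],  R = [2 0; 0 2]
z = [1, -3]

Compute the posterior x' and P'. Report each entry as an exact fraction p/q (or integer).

x̄ = F·x = [15, 5]
P̄ = F·P·Fᵀ + Q = [30 -3; -3 20]
y = z − H·x̄ = [41, 12]
S = H·P̄·Hᵀ + R = [310 93; 93 32]
K = P̄·Hᵀ·S⁻¹ = [-6/41 -21/41; 649/1271 -57/41]
x' = x̄ + K·y = [117/41, 11760/1271]
P' = (I − K·H)·P̄ = [42/41 114/41; 114/41 11900/1271]

x' = [117/41, 11760/1271]
P' = [42/41 114/41; 114/41 11900/1271]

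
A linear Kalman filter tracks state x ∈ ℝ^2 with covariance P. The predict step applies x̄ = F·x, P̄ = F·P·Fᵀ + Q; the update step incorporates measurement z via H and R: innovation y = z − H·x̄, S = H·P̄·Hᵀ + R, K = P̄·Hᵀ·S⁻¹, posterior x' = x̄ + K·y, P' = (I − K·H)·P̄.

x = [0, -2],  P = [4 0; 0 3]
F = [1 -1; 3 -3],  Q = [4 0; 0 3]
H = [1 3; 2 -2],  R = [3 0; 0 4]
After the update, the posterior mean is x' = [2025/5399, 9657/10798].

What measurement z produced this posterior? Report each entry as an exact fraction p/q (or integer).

z = [3, -1]

x̄ = F·x = [2, 6]
P̄ = F·P·Fᵀ + Q = [11 21; 21 66]
S = H·P̄·Hᵀ + R = [734 -290; -290 144]
K = P̄·Hᵀ·S⁻¹ = [1214/5399 1695/5399; 1359/5399 -1275/10798]
x' − x̄ = [-8773/5399, -55131/10798] = K·y
y = (KᵀK)⁻¹·Kᵀ·(x' − x̄) = [-17, 7]
z = y + H·x̄ = [-17, 7] + [20, -8] = [3, -1]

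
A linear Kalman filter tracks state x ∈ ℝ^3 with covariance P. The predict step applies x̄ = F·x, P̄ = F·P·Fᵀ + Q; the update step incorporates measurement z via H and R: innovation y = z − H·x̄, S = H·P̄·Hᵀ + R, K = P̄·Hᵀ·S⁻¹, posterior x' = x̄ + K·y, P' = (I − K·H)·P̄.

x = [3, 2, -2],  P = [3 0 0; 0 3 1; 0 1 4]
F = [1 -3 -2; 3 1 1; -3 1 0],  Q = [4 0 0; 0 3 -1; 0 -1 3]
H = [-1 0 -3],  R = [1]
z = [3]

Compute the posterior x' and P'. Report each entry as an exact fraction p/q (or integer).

x̄ = F·x = [1, 9, -7]
P̄ = F·P·Fᵀ + Q = [62 -13 -20; -13 39 -24; -20 -24 33]
y = z − H·x̄ = [-17]
S = H·P̄·Hᵀ + R = [240]
K = P̄·Hᵀ·S⁻¹ = [-1/120; 17/48; -79/240]
x' = x̄ + K·y = [137/120, 143/48, -337/240]
P' = (I − K·H)·P̄ = [3719/60 -295/24 -2479/120; -295/24 427/48 191/48; -2479/120 191/48 1679/240]

x' = [137/120, 143/48, -337/240]
P' = [3719/60 -295/24 -2479/120; -295/24 427/48 191/48; -2479/120 191/48 1679/240]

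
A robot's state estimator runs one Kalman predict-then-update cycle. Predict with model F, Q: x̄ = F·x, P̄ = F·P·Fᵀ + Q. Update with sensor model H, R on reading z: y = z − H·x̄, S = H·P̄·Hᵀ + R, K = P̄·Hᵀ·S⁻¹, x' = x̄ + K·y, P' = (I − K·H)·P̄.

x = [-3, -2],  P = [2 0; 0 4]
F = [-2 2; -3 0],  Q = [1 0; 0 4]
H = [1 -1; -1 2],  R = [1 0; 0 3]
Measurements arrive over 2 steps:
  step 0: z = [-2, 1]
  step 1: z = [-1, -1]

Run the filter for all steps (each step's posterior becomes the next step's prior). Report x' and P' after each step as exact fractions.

step 0: x' = [-734/543, 197/543], P' = [2917/543 2066/543; 2066/543 1690/543]
step 1: x' = [265539/239189, 218495/239189], P' = [566440/239189 414683/239189; 414683/239189 404767/239189]

step 0: x̄ = F·x = [2, 9]
step 0: P̄ = F·P·Fᵀ + Q = [25 12; 12 22]
step 0: y = z − H·x̄ = [5, -15]
step 0: S = H·P̄·Hᵀ + R = [24 -33; -33 68]
step 0: K = P̄·Hᵀ·S⁻¹ = [851/543 135/181; 376/543 146/181]
step 0: x' = x̄ + K·y = [-734/543, 197/543]
step 0: P' = (I − K·H)·P̄ = [2917/543 2066/543; 2066/543 1690/543]
step 1: x̄ = F·x = [1862/543, 734/181]
step 1: P̄ = F·P·Fᵀ + Q = [2443/543 1702/181; 1702/181 9475/181]
step 1: y = z − H·x̄ = [-203/543, -3085/543]
step 1: S = H·P̄·Hᵀ + R = [21199/543 -43975/543; -43975/543 97348/543]
step 1: K = P̄·Hᵀ·S⁻¹ = [151757/239189 87642/239189; 9916/239189 131617/239189]
step 1: x' = x̄ + K·y = [265539/239189, 218495/239189]
step 1: P' = (I − K·H)·P̄ = [566440/239189 414683/239189; 414683/239189 404767/239189]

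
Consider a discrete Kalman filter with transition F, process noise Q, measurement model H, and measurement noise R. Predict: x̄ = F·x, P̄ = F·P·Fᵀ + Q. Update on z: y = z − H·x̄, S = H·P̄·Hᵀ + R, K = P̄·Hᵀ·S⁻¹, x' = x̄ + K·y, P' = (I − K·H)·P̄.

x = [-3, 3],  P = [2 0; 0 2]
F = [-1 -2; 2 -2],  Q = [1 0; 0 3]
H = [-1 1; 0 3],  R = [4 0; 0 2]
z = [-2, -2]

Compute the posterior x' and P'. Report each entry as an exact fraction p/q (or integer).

x̄ = F·x = [-3, -12]
P̄ = F·P·Fᵀ + Q = [11 4; 4 19]
y = z − H·x̄ = [7, 34]
S = H·P̄·Hᵀ + R = [26 45; 45 173]
K = P̄·Hᵀ·S⁻¹ = [-1751/2473 627/2473; 30/2473 807/2473]
x' = x̄ + K·y = [1642/2473, -2028/2473]
P' = (I − K·H)·P̄ = [7422/2473 418/2473; 418/2473 538/2473]

x' = [1642/2473, -2028/2473]
P' = [7422/2473 418/2473; 418/2473 538/2473]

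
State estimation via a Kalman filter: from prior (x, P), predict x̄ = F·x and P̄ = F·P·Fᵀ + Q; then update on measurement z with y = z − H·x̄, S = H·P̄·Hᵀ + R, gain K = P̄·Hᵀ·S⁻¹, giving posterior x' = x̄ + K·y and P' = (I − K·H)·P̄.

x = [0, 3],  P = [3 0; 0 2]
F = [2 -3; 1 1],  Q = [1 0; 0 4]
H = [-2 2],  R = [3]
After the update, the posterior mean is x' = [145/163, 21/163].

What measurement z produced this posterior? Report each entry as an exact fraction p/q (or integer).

z = [-2]

x̄ = F·x = [-9, 3]
P̄ = F·P·Fᵀ + Q = [31 0; 0 9]
S = H·P̄·Hᵀ + R = [163]
K = P̄·Hᵀ·S⁻¹ = [-62/163; 18/163]
x' − x̄ = [1612/163, -468/163] = K·y
y = (KᵀK)⁻¹·Kᵀ·(x' − x̄) = [-26]
z = y + H·x̄ = [-26] + [24] = [-2]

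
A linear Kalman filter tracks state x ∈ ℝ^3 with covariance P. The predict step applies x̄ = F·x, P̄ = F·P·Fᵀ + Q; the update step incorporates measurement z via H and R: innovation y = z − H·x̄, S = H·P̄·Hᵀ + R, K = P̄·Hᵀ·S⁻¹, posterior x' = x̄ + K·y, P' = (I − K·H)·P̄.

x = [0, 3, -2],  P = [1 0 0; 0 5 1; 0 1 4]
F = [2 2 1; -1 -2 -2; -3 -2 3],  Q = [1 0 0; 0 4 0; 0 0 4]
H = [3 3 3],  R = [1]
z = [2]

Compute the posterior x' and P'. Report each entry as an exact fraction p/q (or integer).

x̄ = F·x = [4, -2, -12]
P̄ = F·P·Fᵀ + Q = [33 -36 -10; -36 49 -3; -10 -3 57]
y = z − H·x̄ = [32]
S = H·P̄·Hᵀ + R = [370]
K = P̄·Hᵀ·S⁻¹ = [-39/370; 3/37; 66/185]
x' = x̄ + K·y = [116/185, 22/37, -108/185]
P' = (I − K·H)·P̄ = [10689/370 -1215/37 724/185; -1215/37 1723/37 -507/37; 724/185 -507/37 1833/185]

x' = [116/185, 22/37, -108/185]
P' = [10689/370 -1215/37 724/185; -1215/37 1723/37 -507/37; 724/185 -507/37 1833/185]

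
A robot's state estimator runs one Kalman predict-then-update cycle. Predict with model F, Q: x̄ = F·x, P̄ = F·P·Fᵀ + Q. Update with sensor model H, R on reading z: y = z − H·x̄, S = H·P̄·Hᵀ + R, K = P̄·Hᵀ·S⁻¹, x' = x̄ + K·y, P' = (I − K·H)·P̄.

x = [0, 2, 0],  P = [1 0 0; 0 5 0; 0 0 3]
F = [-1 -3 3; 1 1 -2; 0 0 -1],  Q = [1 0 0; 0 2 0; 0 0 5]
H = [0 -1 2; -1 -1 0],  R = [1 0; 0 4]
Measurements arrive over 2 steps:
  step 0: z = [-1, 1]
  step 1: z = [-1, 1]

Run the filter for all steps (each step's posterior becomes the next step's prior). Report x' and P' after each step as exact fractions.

step 0: x̄ = F·x = [-6, 2, 0]
step 0: P̄ = F·P·Fᵀ + Q = [74 -34 -9; -34 20 6; -9 6 8]
step 0: y = z − H·x̄ = [1, -3]
step 0: S = H·P̄·Hᵀ + R = [29 -8; -8 30]
step 0: K = P̄·Hᵀ·S⁻¹ = [80/403 -516/403; -64/403 171/403; 162/403 167/806]
step 0: x' = x̄ + K·y = [-790/403, 229/403, -177/806]
step 0: P' = (I − K·H)·P̄ = [7902/403 -5838/403 -2879/403; -5838/403 5154/403 2545/403; -2879/403 2545/403 2707/806]
step 1: x̄ = F·x = [-25/62, -384/403, 177/806]
step 1: P̄ = F·P·Fᵀ + Q = [509/62 29/31 107/62; 29/31 8936/403 3041/403; 107/62 3041/403 6737/806]
step 1: y = z − H·x̄ = [-964/403, -287/806]
step 1: S = H·P̄·Hᵀ + R = [10649/403 1840/403; 1840/403 29221/806]
step 1: K = P̄·Hᵀ·S⁻¹ = [35726/251781 -2957/10947; -121898/755343 -20266/32841; 33568/83927 -1117/3649]
step 1: x' = x̄ + K·y = [-162766/251781, -262169/755343, -52718/83927]
step 1: P' = (I − K·H)·P̄ = [451726/83927 -1083134/251781 -174568/83927; -1083134/251781 5113874/755343 277332/83927; -174568/83927 277332/83927 155450/83927]

step 0: x' = [-790/403, 229/403, -177/806], P' = [7902/403 -5838/403 -2879/403; -5838/403 5154/403 2545/403; -2879/403 2545/403 2707/806]
step 1: x' = [-162766/251781, -262169/755343, -52718/83927], P' = [451726/83927 -1083134/251781 -174568/83927; -1083134/251781 5113874/755343 277332/83927; -174568/83927 277332/83927 155450/83927]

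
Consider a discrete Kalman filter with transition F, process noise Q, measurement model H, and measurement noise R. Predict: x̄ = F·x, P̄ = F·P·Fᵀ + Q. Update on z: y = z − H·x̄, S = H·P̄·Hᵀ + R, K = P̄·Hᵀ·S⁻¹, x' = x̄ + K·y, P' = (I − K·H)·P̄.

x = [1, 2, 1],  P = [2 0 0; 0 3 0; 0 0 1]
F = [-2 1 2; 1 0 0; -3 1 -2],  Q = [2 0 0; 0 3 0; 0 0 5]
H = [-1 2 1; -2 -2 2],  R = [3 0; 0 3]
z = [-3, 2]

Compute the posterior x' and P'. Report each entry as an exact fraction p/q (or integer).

x' = [1052/407, -489/407, 900/407]
P' = [4838/407 -162/407 9403/814; -162/407 155/407 -103/407; 9403/814 -103/407 19303/1628]

x̄ = F·x = [2, 1, -3]
P̄ = F·P·Fᵀ + Q = [17 -4 11; -4 5 -6; 11 -6 30]
y = z − H·x̄ = [0, 14]
S = H·P̄·Hᵀ + R = [40 26; 26 139]
K = P̄·Hᵀ·S⁻¹ = [-307/814 17/407; 123/407 -64/407; -109/1628 303/814]
x' = x̄ + K·y = [1052/407, -489/407, 900/407]
P' = (I − K·H)·P̄ = [4838/407 -162/407 9403/814; -162/407 155/407 -103/407; 9403/814 -103/407 19303/1628]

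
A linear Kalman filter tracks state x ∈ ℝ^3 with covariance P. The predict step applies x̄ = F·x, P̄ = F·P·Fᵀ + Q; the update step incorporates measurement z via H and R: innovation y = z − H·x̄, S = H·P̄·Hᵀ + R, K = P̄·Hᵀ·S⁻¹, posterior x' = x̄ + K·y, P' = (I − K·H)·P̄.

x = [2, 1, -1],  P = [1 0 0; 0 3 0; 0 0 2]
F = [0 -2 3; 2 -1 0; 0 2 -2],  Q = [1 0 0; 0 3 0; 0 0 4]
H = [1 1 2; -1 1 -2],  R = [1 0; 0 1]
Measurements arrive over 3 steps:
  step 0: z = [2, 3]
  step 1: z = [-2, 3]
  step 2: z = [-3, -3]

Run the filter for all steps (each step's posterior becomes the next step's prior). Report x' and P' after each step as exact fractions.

step 0: x' = [-1358/393, 1007/393, 198/131], P' = [8257/393 58/393 -1392/131; 58/393 62/131 -10/131; -1392/131 -10/131 720/131]
step 1: x' = [-4975653/758489, 3279076/8343379, 17811778/8343379], P' = [5460731/758489 -260874/758489 -2757996/758489; -260874/758489 4141985/8343379 1447080/8343379; -2757996/758489 1447080/8343379 16338100/8343379]
step 2: x' = [-11365888654/22802792029, -71934242154/22802792029, 5743739736/22802792029], P' = [149240136383/22802792029 -6450573582/22802792029 -75334466660/22802792029; -6450573582/22802792029 11228269162/22802792029 3246467074/22802792029; -75334466660/22802792029 3246467074/22802792029 40803507960/22802792029]

step 0: x̄ = F·x = [-5, 3, 4]
step 0: P̄ = F·P·Fᵀ + Q = [31 6 -24; 6 10 -6; -24 -6 24]
step 0: y = z − H·x̄ = [-4, 3]
step 0: S = H·P̄·Hᵀ + R = [30 -21; -21 54]
step 0: K = P̄·Hᵀ·S⁻¹ = [-37/393 51/131; 184/393 188/393; 38/131 -58/131]
step 0: x' = x̄ + K·y = [-1358/393, 1007/393, 198/131]
step 0: P' = (I − K·H)·P̄ = [8257/393 58/393 -1392/131; 58/393 62/131 -10/131; -1392/131 -10/131 720/131]
step 1: x̄ = F·x = [-232/393, -1241/131, 826/393]
step 1: P̄ = F·P·Fᵀ + Q = [6979/131 -24826/393 -4668/131; -24826/393 11387/131 16504/393; -4668/131 16504/393 3732/131]
step 1: y = z − H·x̄ = [1517/393, 6322/393]
step 1: S = H·P̄·Hᵀ + R = [60623/393 8152/131; 8152/131 27895/393]
step 1: K = P̄·Hᵀ·S⁻¹ = [-316135/758489 -205613/758489; 4166531/8343379 4117439/8343379; 3785324/8343379 -891164/8343379]
step 1: x' = x̄ + K·y = [-4975653/758489, 3279076/8343379, 17811778/8343379]
step 1: P' = (I − K·H)·P̄ = [5460731/758489 -260874/758489 -2757996/758489; -260874/758489 4141985/8343379 1447080/8343379; -2757996/758489 1447080/8343379 16338100/8343379]
step 2: x̄ = F·x = [4261562/758489, -112743442/8343379, -29065404/8343379]
step 2: P̄ = F·P·Fᵀ + Q = [14053569/758489 -15146050/758489 -9102340/758489; -15146050/758489 280922742/8343379 104483558/8343379; -9102340/758489 104483558/8343379 103717216/8343379]
step 2: y = z − H·x̄ = [98966931/8343379, 76459679/8343379]
step 2: S = H·P̄·Hᵀ + R = [542942416/8343379 111967579/8343379; 111967579/8343379 373500152/8343379]
step 2: K = P̄·Hᵀ·S⁻¹ = [-7879370519/22802792029 -5021776645/22802792029; 11270629728/22802792029 11185908596/22802792029; 9519016334/22802792029 -3026082186/22802792029]
step 2: x' = x̄ + K·y = [-11365888654/22802792029, -71934242154/22802792029, 5743739736/22802792029]
step 2: P' = (I − K·H)·P̄ = [149240136383/22802792029 -6450573582/22802792029 -75334466660/22802792029; -6450573582/22802792029 11228269162/22802792029 3246467074/22802792029; -75334466660/22802792029 3246467074/22802792029 40803507960/22802792029]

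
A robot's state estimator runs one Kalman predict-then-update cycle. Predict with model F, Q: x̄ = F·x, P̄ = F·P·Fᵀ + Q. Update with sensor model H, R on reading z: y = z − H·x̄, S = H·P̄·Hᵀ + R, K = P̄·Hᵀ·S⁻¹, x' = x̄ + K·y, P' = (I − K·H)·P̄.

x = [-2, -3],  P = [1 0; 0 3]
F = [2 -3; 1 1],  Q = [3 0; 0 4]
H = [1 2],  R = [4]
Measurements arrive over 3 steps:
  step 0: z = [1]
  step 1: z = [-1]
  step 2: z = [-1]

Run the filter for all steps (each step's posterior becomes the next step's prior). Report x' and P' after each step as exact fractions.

step 0: x̄ = F·x = [5, -5]
step 0: P̄ = F·P·Fᵀ + Q = [34 -7; -7 8]
step 0: y = z − H·x̄ = [6]
step 0: S = H·P̄·Hᵀ + R = [42]
step 0: K = P̄·Hᵀ·S⁻¹ = [10/21; 3/14]
step 0: x' = x̄ + K·y = [55/7, -26/7]
step 0: P' = (I − K·H)·P̄ = [514/21 -79/7; -79/7 85/14]
step 1: x̄ = F·x = [188/7, 29/7]
step 1: P̄ = F·P·Fᵀ + Q = [12221/42 1765/42; 1765/42 503/42]
step 1: y = z − H·x̄ = [-253/7]
step 1: S = H·P̄·Hᵀ + R = [21461/42]
step 1: K = P̄·Hᵀ·S⁻¹ = [15751/21461; 2771/21461]
step 1: x' = x̄ + K·y = [645/1951, -1022/1951]
step 1: P' = (I − K·H)·P̄ = [337640/21461 -137318/21461; -137318/21461 74201/21461]
step 2: x̄ = F·x = [4356/1951, -377/1951]
step 2: P̄ = F·P·Fᵀ + Q = [3730568/21461 589995/21461; 589995/21461 223049/21461]
step 2: y = z − H·x̄ = [-5553/1951]
step 2: S = H·P̄·Hᵀ + R = [7068588/21461]
step 2: K = P̄·Hᵀ·S⁻¹ = [2455279/3534294; 1036093/7068588]
step 2: x' = x̄ + K·y = [300909/1178098, -1438285/2356196]
step 2: P' = (I − K·H)·P̄ = [26283355/1767147 -21372797/3534294; -21372797/3534294 23444983/7068588]

step 0: x' = [55/7, -26/7], P' = [514/21 -79/7; -79/7 85/14]
step 1: x' = [645/1951, -1022/1951], P' = [337640/21461 -137318/21461; -137318/21461 74201/21461]
step 2: x' = [300909/1178098, -1438285/2356196], P' = [26283355/1767147 -21372797/3534294; -21372797/3534294 23444983/7068588]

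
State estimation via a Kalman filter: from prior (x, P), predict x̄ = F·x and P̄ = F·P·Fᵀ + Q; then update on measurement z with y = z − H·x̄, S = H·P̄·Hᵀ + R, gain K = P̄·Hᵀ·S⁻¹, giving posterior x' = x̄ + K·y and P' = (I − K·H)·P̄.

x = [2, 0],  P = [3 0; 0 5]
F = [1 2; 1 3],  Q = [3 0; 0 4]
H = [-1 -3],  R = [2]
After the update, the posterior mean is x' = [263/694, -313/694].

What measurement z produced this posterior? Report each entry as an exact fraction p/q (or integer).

z = [1]

x̄ = F·x = [2, 2]
P̄ = F·P·Fᵀ + Q = [26 33; 33 52]
S = H·P̄·Hᵀ + R = [694]
K = P̄·Hᵀ·S⁻¹ = [-125/694; -189/694]
x' − x̄ = [-1125/694, -1701/694] = K·y
y = (KᵀK)⁻¹·Kᵀ·(x' − x̄) = [9]
z = y + H·x̄ = [9] + [-8] = [1]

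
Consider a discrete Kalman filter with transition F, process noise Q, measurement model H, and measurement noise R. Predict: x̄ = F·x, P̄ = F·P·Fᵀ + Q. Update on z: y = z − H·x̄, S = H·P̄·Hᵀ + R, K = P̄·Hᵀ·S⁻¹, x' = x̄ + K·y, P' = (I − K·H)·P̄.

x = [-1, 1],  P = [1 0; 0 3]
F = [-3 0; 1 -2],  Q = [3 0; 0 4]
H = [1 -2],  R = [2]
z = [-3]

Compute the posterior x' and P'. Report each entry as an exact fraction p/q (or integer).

x' = [33/47, 81/47]
P' = [402/47 192/47; 192/47 229/94]

x̄ = F·x = [3, -3]
P̄ = F·P·Fᵀ + Q = [12 -3; -3 17]
y = z − H·x̄ = [-12]
S = H·P̄·Hᵀ + R = [94]
K = P̄·Hᵀ·S⁻¹ = [9/47; -37/94]
x' = x̄ + K·y = [33/47, 81/47]
P' = (I − K·H)·P̄ = [402/47 192/47; 192/47 229/94]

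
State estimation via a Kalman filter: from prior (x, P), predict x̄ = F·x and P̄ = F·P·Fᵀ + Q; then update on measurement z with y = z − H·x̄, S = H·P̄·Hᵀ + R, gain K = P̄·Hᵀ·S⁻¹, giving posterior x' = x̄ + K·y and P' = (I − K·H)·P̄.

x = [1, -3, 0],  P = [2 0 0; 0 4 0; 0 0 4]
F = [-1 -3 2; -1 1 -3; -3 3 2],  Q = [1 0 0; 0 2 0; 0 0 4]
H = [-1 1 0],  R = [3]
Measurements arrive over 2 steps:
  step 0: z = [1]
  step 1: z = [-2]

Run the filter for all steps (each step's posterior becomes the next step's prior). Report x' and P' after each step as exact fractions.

step 0: x' = [203/170, 167/85, -968/85], P' = [1429/170 581/85 -834/85; 581/85 698/85 -822/85; -834/85 -822/85 6258/85]
step 1: x' = [219607/100504, 6779/25126, 26518/12563], P' = [5979099/201008 355611/12563 -911265/50252; 355611/12563 750339/25126 -481107/25126; -911265/50252 -481107/25126 1422553/25126]

step 0: x̄ = F·x = [8, -4, -12]
step 0: P̄ = F·P·Fᵀ + Q = [55 -34 -14; -34 44 -6; -14 -6 74]
step 0: y = z − H·x̄ = [13]
step 0: S = H·P̄·Hᵀ + R = [170]
step 0: K = P̄·Hᵀ·S⁻¹ = [-89/170; 39/85; 4/85]
step 0: x' = x̄ + K·y = [203/170, 167/85, -968/85]
step 0: P' = (I − K·H)·P̄ = [1429/170 581/85 -834/85; 581/85 698/85 -822/85; -834/85 -822/85 6258/85]
step 1: x̄ = F·x = [-5077/170, 5939/170, -3479/170]
step 1: P̄ = F·P·Fᵀ + Q = [97599/170 -95283/170 62103/170; -95283/170 113341/170 -73761/170; 62103/170 -73761/170 55541/170]
step 1: y = z − H·x̄ = [-334/5]
step 1: S = H·P̄·Hᵀ + R = [11824/5]
step 1: K = P̄·Hᵀ·S⁻¹ = [-5673/11824; 767/1478; -999/2956]
step 1: x' = x̄ + K·y = [219607/100504, 6779/25126, 26518/12563]
step 1: P' = (I − K·H)·P̄ = [5979099/201008 355611/12563 -911265/50252; 355611/12563 750339/25126 -481107/25126; -911265/50252 -481107/25126 1422553/25126]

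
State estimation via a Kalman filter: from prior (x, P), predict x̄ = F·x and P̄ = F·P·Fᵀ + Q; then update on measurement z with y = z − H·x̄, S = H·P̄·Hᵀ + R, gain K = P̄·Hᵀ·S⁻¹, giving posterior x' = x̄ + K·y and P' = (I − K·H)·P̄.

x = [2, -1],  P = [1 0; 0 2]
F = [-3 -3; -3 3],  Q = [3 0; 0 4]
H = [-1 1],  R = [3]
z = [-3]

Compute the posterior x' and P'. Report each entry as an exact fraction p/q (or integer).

x̄ = F·x = [-3, -9]
P̄ = F·P·Fᵀ + Q = [30 -9; -9 31]
y = z − H·x̄ = [3]
S = H·P̄·Hᵀ + R = [82]
K = P̄·Hᵀ·S⁻¹ = [-39/82; 20/41]
x' = x̄ + K·y = [-363/82, -309/41]
P' = (I − K·H)·P̄ = [939/82 411/41; 411/41 471/41]

x' = [-363/82, -309/41]
P' = [939/82 411/41; 411/41 471/41]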